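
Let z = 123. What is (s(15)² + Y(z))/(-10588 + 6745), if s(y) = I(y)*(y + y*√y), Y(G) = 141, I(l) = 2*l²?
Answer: -243000047/1281 - 10125000*√15/427 ≈ -2.8153e+5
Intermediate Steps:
s(y) = 2*y²*(y + y^(3/2)) (s(y) = (2*y²)*(y + y*√y) = (2*y²)*(y + y^(3/2)) = 2*y²*(y + y^(3/2)))
(s(15)² + Y(z))/(-10588 + 6745) = ((2*15³ + 2*15^(7/2))² + 141)/(-10588 + 6745) = ((2*3375 + 2*(3375*√15))² + 141)/(-3843) = ((6750 + 6750*√15)² + 141)*(-1/3843) = (141 + (6750 + 6750*√15)²)*(-1/3843) = -47/1281 - (6750 + 6750*√15)²/3843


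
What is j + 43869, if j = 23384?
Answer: 67253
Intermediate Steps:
j + 43869 = 23384 + 43869 = 67253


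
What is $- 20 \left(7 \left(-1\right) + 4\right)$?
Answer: $60$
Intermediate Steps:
$- 20 \left(7 \left(-1\right) + 4\right) = - 20 \left(-7 + 4\right) = \left(-20\right) \left(-3\right) = 60$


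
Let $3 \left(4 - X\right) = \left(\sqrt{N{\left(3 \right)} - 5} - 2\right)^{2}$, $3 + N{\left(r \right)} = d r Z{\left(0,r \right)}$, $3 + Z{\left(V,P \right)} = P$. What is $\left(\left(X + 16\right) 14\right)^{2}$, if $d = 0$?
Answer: $\frac{777728}{9} + \frac{200704 i \sqrt{2}}{9} \approx 86414.0 + 31538.0 i$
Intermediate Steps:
$Z{\left(V,P \right)} = -3 + P$
$N{\left(r \right)} = -3$ ($N{\left(r \right)} = -3 + 0 r \left(-3 + r\right) = -3 + 0 \left(-3 + r\right) = -3 + 0 = -3$)
$X = 4 - \frac{\left(-2 + 2 i \sqrt{2}\right)^{2}}{3}$ ($X = 4 - \frac{\left(\sqrt{-3 - 5} - 2\right)^{2}}{3} = 4 - \frac{\left(\sqrt{-8} - 2\right)^{2}}{3} = 4 - \frac{\left(2 i \sqrt{2} - 2\right)^{2}}{3} = 4 - \frac{\left(-2 + 2 i \sqrt{2}\right)^{2}}{3} \approx 5.3333 + 3.7712 i$)
$\left(\left(X + 16\right) 14\right)^{2} = \left(\left(\left(\frac{16}{3} + \frac{8 i \sqrt{2}}{3}\right) + 16\right) 14\right)^{2} = \left(\left(\frac{64}{3} + \frac{8 i \sqrt{2}}{3}\right) 14\right)^{2} = \left(\frac{896}{3} + \frac{112 i \sqrt{2}}{3}\right)^{2}$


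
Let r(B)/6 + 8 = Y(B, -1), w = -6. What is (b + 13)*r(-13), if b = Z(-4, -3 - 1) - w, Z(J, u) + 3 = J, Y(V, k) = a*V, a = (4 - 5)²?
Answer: -1512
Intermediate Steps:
a = 1 (a = (-1)² = 1)
Y(V, k) = V (Y(V, k) = 1*V = V)
r(B) = -48 + 6*B
Z(J, u) = -3 + J
b = -1 (b = (-3 - 4) - 1*(-6) = -7 + 6 = -1)
(b + 13)*r(-13) = (-1 + 13)*(-48 + 6*(-13)) = 12*(-48 - 78) = 12*(-126) = -1512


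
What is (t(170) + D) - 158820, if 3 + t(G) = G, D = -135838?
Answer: -294491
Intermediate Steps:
t(G) = -3 + G
(t(170) + D) - 158820 = ((-3 + 170) - 135838) - 158820 = (167 - 135838) - 158820 = -135671 - 158820 = -294491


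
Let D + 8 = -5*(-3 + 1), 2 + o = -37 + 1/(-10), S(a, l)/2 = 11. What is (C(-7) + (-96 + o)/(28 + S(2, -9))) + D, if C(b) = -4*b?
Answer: 13649/500 ≈ 27.298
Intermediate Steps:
S(a, l) = 22 (S(a, l) = 2*11 = 22)
o = -391/10 (o = -2 + (-37 + 1/(-10)) = -2 + (-37 - ⅒) = -2 - 371/10 = -391/10 ≈ -39.100)
D = 2 (D = -8 - 5*(-3 + 1) = -8 - 5*(-2) = -8 + 10 = 2)
(C(-7) + (-96 + o)/(28 + S(2, -9))) + D = (-4*(-7) + (-96 - 391/10)/(28 + 22)) + 2 = (28 - 1351/10/50) + 2 = (28 - 1351/10*1/50) + 2 = (28 - 1351/500) + 2 = 12649/500 + 2 = 13649/500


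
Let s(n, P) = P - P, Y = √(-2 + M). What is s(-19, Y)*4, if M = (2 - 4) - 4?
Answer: 0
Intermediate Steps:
M = -6 (M = -2 - 4 = -6)
Y = 2*I*√2 (Y = √(-2 - 6) = √(-8) = 2*I*√2 ≈ 2.8284*I)
s(n, P) = 0
s(-19, Y)*4 = 0*4 = 0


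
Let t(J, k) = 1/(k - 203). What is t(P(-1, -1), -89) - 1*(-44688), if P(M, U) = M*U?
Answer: 13048895/292 ≈ 44688.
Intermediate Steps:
t(J, k) = 1/(-203 + k)
t(P(-1, -1), -89) - 1*(-44688) = 1/(-203 - 89) - 1*(-44688) = 1/(-292) + 44688 = -1/292 + 44688 = 13048895/292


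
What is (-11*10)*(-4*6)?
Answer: 2640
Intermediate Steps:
(-11*10)*(-4*6) = -110*(-24) = 2640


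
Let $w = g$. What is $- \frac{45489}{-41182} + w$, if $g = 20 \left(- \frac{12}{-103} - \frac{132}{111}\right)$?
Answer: $- \frac{54130199}{2660078} \approx -20.349$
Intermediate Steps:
$g = - \frac{81760}{3811}$ ($g = 20 \left(\left(-12\right) \left(- \frac{1}{103}\right) - \frac{44}{37}\right) = 20 \left(\frac{12}{103} - \frac{44}{37}\right) = 20 \left(- \frac{4088}{3811}\right) = - \frac{81760}{3811} \approx -21.454$)
$w = - \frac{81760}{3811} \approx -21.454$
$- \frac{45489}{-41182} + w = - \frac{45489}{-41182} - \frac{81760}{3811} = \left(-45489\right) \left(- \frac{1}{41182}\right) - \frac{81760}{3811} = \frac{771}{698} - \frac{81760}{3811} = - \frac{54130199}{2660078}$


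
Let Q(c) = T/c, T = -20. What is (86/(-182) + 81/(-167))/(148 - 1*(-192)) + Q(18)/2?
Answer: -381851/683865 ≈ -0.55837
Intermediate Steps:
Q(c) = -20/c
(86/(-182) + 81/(-167))/(148 - 1*(-192)) + Q(18)/2 = (86/(-182) + 81/(-167))/(148 - 1*(-192)) - 20/18/2 = (86*(-1/182) + 81*(-1/167))/(148 + 192) - 20*1/18*(½) = (-43/91 - 81/167)/340 - 10/9*½ = -14552/15197*1/340 - 5/9 = -214/75985 - 5/9 = -381851/683865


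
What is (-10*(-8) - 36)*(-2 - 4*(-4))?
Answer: 616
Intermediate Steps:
(-10*(-8) - 36)*(-2 - 4*(-4)) = (80 - 36)*(-2 + 16) = 44*14 = 616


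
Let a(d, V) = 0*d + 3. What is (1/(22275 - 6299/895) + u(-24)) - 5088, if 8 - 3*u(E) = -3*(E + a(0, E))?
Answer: -305305001809/59789478 ≈ -5106.3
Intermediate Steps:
a(d, V) = 3 (a(d, V) = 0 + 3 = 3)
u(E) = 17/3 + E (u(E) = 8/3 - (-1)*(E + 3) = 8/3 - (-1)*(3 + E) = 8/3 - (-9 - 3*E)/3 = 8/3 + (3 + E) = 17/3 + E)
(1/(22275 - 6299/895) + u(-24)) - 5088 = (1/(22275 - 6299/895) + (17/3 - 24)) - 5088 = (1/(22275 - 6299*1/895) - 55/3) - 5088 = (1/(22275 - 6299/895) - 55/3) - 5088 = (1/(19929826/895) - 55/3) - 5088 = (895/19929826 - 55/3) - 5088 = -1096137745/59789478 - 5088 = -305305001809/59789478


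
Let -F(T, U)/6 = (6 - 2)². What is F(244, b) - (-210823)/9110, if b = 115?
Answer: -663737/9110 ≈ -72.858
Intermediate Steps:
F(T, U) = -96 (F(T, U) = -6*(6 - 2)² = -6*4² = -6*16 = -96)
F(244, b) - (-210823)/9110 = -96 - (-210823)/9110 = -96 - 1*(-210823/9110) = -96 + 210823/9110 = -663737/9110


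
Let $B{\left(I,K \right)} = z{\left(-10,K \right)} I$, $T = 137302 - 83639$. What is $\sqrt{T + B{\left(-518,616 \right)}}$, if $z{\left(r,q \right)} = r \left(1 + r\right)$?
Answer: $\sqrt{7043} \approx 83.923$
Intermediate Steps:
$T = 53663$
$B{\left(I,K \right)} = 90 I$ ($B{\left(I,K \right)} = - 10 \left(1 - 10\right) I = \left(-10\right) \left(-9\right) I = 90 I$)
$\sqrt{T + B{\left(-518,616 \right)}} = \sqrt{53663 + 90 \left(-518\right)} = \sqrt{53663 - 46620} = \sqrt{7043}$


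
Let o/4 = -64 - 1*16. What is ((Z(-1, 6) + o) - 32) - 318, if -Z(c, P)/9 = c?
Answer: -661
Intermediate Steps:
Z(c, P) = -9*c
o = -320 (o = 4*(-64 - 1*16) = 4*(-64 - 16) = 4*(-80) = -320)
((Z(-1, 6) + o) - 32) - 318 = ((-9*(-1) - 320) - 32) - 318 = ((9 - 320) - 32) - 318 = (-311 - 32) - 318 = -343 - 318 = -661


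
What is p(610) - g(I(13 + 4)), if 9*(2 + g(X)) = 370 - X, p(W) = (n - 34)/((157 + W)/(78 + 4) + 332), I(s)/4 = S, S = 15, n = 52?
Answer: -8160088/251919 ≈ -32.392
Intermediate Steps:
I(s) = 60 (I(s) = 4*15 = 60)
p(W) = 18/(27381/82 + W/82) (p(W) = (52 - 34)/((157 + W)/(78 + 4) + 332) = 18/((157 + W)/82 + 332) = 18/((157 + W)*(1/82) + 332) = 18/((157/82 + W/82) + 332) = 18/(27381/82 + W/82))
g(X) = 352/9 - X/9 (g(X) = -2 + (370 - X)/9 = -2 + (370/9 - X/9) = 352/9 - X/9)
p(610) - g(I(13 + 4)) = 1476/(27381 + 610) - (352/9 - 1/9*60) = 1476/27991 - (352/9 - 20/3) = 1476*(1/27991) - 1*292/9 = 1476/27991 - 292/9 = -8160088/251919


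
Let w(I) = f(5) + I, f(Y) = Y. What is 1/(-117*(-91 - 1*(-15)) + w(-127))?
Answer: 1/8770 ≈ 0.00011403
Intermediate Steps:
w(I) = 5 + I
1/(-117*(-91 - 1*(-15)) + w(-127)) = 1/(-117*(-91 - 1*(-15)) + (5 - 127)) = 1/(-117*(-91 + 15) - 122) = 1/(-117*(-76) - 122) = 1/(8892 - 122) = 1/8770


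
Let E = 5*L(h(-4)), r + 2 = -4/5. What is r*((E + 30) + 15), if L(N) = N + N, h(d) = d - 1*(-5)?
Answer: -154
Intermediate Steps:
h(d) = 5 + d (h(d) = d + 5 = 5 + d)
r = -14/5 (r = -2 - 4/5 = -2 - 4*⅕ = -2 - ⅘ = -14/5 ≈ -2.8000)
L(N) = 2*N
E = 10 (E = 5*(2*(5 - 4)) = 5*(2*1) = 5*2 = 10)
r*((E + 30) + 15) = -14*((10 + 30) + 15)/5 = -14*(40 + 15)/5 = -14/5*55 = -154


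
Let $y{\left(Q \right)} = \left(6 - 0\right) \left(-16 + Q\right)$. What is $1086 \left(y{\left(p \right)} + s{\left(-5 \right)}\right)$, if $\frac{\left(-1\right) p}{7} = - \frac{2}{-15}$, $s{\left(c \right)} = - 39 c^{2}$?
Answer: $- \frac{5845938}{5} \approx -1.1692 \cdot 10^{6}$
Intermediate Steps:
$p = - \frac{14}{15}$ ($p = - 7 \left(- \frac{2}{-15}\right) = - 7 \left(\left(-2\right) \left(- \frac{1}{15}\right)\right) = \left(-7\right) \frac{2}{15} = - \frac{14}{15} \approx -0.93333$)
$y{\left(Q \right)} = -96 + 6 Q$ ($y{\left(Q \right)} = \left(6 + \left(-3 + 3\right)\right) \left(-16 + Q\right) = \left(6 + 0\right) \left(-16 + Q\right) = 6 \left(-16 + Q\right) = -96 + 6 Q$)
$1086 \left(y{\left(p \right)} + s{\left(-5 \right)}\right) = 1086 \left(\left(-96 + 6 \left(- \frac{14}{15}\right)\right) - 39 \left(-5\right)^{2}\right) = 1086 \left(\left(-96 - \frac{28}{5}\right) - 975\right) = 1086 \left(- \frac{508}{5} - 975\right) = 1086 \left(- \frac{5383}{5}\right) = - \frac{5845938}{5}$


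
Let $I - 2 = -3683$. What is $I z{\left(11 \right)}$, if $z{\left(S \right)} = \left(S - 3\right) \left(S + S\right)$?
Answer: $-647856$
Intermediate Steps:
$I = -3681$ ($I = 2 - 3683 = -3681$)
$z{\left(S \right)} = 2 S \left(-3 + S\right)$ ($z{\left(S \right)} = \left(-3 + S\right) 2 S = 2 S \left(-3 + S\right)$)
$I z{\left(11 \right)} = - 3681 \cdot 2 \cdot 11 \left(-3 + 11\right) = - 3681 \cdot 2 \cdot 11 \cdot 8 = \left(-3681\right) 176 = -647856$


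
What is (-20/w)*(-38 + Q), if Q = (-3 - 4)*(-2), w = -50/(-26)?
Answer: 1248/5 ≈ 249.60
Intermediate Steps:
w = 25/13 (w = -50*(-1/26) = 25/13 ≈ 1.9231)
Q = 14 (Q = -7*(-2) = 14)
(-20/w)*(-38 + Q) = (-20/25/13)*(-38 + 14) = -20*13/25*(-24) = -52/5*(-24) = 1248/5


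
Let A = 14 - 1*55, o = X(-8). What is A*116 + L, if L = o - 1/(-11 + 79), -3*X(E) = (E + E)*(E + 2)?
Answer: -325585/68 ≈ -4788.0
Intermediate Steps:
X(E) = -2*E*(2 + E)/3 (X(E) = -(E + E)*(E + 2)/3 = -2*E*(2 + E)/3)
o = -32 (o = -2/3*(-8)*(2 - 8) = -2/3*(-8)*(-6) = -32)
L = -2177/68 (L = -32 - 1/(-11 + 79) = -32 - 1/68 = -2177/68 ≈ -32.015)
A = -41 (A = 14 - 55 = -41)
A*116 + L = -41*116 - 2177/68 = -4756 - 2177/68 = -325585/68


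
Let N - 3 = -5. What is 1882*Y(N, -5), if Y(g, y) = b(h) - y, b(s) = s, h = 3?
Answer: 15056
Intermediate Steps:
N = -2 (N = 3 - 5 = -2)
Y(g, y) = 3 - y
1882*Y(N, -5) = 1882*(3 - 1*(-5)) = 1882*(3 + 5) = 1882*8 = 15056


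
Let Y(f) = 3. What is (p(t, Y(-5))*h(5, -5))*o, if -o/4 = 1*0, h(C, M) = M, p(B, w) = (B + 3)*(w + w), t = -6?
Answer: 0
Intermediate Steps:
p(B, w) = 2*w*(3 + B) (p(B, w) = (3 + B)*(2*w) = 2*w*(3 + B))
o = 0 (o = -4*0 = 0)
(p(t, Y(-5))*h(5, -5))*o = ((2*3*(3 - 6))*(-5))*0 = ((2*3*(-3))*(-5))*0 = -18*(-5)*0 = 90*0 = 0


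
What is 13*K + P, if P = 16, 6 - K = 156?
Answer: -1934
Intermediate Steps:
K = -150 (K = 6 - 1*156 = 6 - 156 = -150)
13*K + P = 13*(-150) + 16 = -1950 + 16 = -1934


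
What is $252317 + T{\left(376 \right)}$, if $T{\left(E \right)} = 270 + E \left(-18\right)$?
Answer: $245819$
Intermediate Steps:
$T{\left(E \right)} = 270 - 18 E$
$252317 + T{\left(376 \right)} = 252317 + \left(270 - 6768\right) = 252317 - 6498 = 245819$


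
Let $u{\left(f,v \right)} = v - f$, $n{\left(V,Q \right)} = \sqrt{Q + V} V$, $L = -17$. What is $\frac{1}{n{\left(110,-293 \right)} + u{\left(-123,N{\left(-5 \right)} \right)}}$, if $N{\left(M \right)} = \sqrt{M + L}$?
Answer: $\frac{1}{123 + i \sqrt{22} + 110 i \sqrt{183}} \approx 5.4827 \cdot 10^{-5} - 0.00066539 i$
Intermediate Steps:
$n{\left(V,Q \right)} = V \sqrt{Q + V}$
$N{\left(M \right)} = \sqrt{-17 + M}$ ($N{\left(M \right)} = \sqrt{M - 17} = \sqrt{-17 + M}$)
$\frac{1}{n{\left(110,-293 \right)} + u{\left(-123,N{\left(-5 \right)} \right)}} = \frac{1}{110 \sqrt{-293 + 110} + \left(\sqrt{-17 - 5} - -123\right)} = \frac{1}{110 \sqrt{-183} + \left(\sqrt{-22} + 123\right)} = \frac{1}{110 i \sqrt{183} + \left(i \sqrt{22} + 123\right)} = \frac{1}{110 i \sqrt{183} + \left(123 + i \sqrt{22}\right)} = \frac{1}{123 + i \sqrt{22} + 110 i \sqrt{183}}$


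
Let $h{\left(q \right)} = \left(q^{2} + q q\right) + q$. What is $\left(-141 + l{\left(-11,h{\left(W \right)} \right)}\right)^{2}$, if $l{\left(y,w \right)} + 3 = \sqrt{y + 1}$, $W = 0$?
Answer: $\left(144 - i \sqrt{10}\right)^{2} \approx 20726.0 - 910.74 i$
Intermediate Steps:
$h{\left(q \right)} = q + 2 q^{2}$ ($h{\left(q \right)} = \left(q^{2} + q^{2}\right) + q = 2 q^{2} + q = q + 2 q^{2}$)
$l{\left(y,w \right)} = -3 + \sqrt{1 + y}$ ($l{\left(y,w \right)} = -3 + \sqrt{y + 1} = -3 + \sqrt{1 + y}$)
$\left(-141 + l{\left(-11,h{\left(W \right)} \right)}\right)^{2} = \left(-141 - \left(3 - \sqrt{1 - 11}\right)\right)^{2} = \left(-141 - \left(3 - \sqrt{-10}\right)\right)^{2} = \left(-141 - \left(3 - i \sqrt{10}\right)\right)^{2} = \left(-144 + i \sqrt{10}\right)^{2}$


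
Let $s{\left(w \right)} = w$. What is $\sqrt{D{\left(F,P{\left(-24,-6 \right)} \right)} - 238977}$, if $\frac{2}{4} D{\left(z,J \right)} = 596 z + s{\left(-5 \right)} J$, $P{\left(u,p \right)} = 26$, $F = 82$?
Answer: $i \sqrt{141493} \approx 376.16 i$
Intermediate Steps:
$D{\left(z,J \right)} = - 10 J + 1192 z$ ($D{\left(z,J \right)} = 2 \left(596 z - 5 J\right) = 2 \left(- 5 J + 596 z\right) = - 10 J + 1192 z$)
$\sqrt{D{\left(F,P{\left(-24,-6 \right)} \right)} - 238977} = \sqrt{\left(\left(-10\right) 26 + 1192 \cdot 82\right) - 238977} = \sqrt{\left(-260 + 97744\right) - 238977} = \sqrt{97484 - 238977} = \sqrt{-141493} = i \sqrt{141493}$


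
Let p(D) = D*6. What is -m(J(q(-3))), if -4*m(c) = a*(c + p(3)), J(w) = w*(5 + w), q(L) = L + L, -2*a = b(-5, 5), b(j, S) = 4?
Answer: -12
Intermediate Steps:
p(D) = 6*D
a = -2 (a = -½*4 = -2)
q(L) = 2*L
m(c) = 9 + c/2 (m(c) = -(-1)*(c + 6*3)/2 = -(-1)*(c + 18)/2 = -(-1)*(18 + c)/2 = -(-36 - 2*c)/4 = 9 + c/2)
-m(J(q(-3))) = -(9 + ((2*(-3))*(5 + 2*(-3)))/2) = -(9 + (-6*(5 - 6))/2) = -(9 + (-6*(-1))/2) = -(9 + (½)*6) = -(9 + 3) = -1*12 = -12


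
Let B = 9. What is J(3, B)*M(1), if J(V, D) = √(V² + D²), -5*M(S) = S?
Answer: -3*√10/5 ≈ -1.8974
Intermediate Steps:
M(S) = -S/5
J(V, D) = √(D² + V²)
J(3, B)*M(1) = √(9² + 3²)*(-⅕*1) = √(81 + 9)*(-⅕) = √90*(-⅕) = (3*√10)*(-⅕) = -3*√10/5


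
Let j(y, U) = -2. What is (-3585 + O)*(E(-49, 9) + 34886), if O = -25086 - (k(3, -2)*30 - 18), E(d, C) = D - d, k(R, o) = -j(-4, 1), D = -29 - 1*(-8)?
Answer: -1002485682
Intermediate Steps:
D = -21 (D = -29 + 8 = -21)
k(R, o) = 2 (k(R, o) = -1*(-2) = 2)
E(d, C) = -21 - d
O = -25128 (O = -25086 - (2*30 - 18) = -25086 - (60 - 18) = -25086 - 1*42 = -25086 - 42 = -25128)
(-3585 + O)*(E(-49, 9) + 34886) = (-3585 - 25128)*((-21 - 1*(-49)) + 34886) = -28713*((-21 + 49) + 34886) = -28713*(28 + 34886) = -28713*34914 = -1002485682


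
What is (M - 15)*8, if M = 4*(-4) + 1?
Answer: -240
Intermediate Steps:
M = -15 (M = -16 + 1 = -15)
(M - 15)*8 = (-15 - 15)*8 = -30*8 = -240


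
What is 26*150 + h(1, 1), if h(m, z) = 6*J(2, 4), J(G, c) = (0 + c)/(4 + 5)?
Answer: 11708/3 ≈ 3902.7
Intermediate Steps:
J(G, c) = c/9
h(m, z) = 8/3 (h(m, z) = 6*((⅑)*4) = 6*(4/9) = 8/3)
26*150 + h(1, 1) = 26*150 + 8/3 = 3900 + 8/3 = 11708/3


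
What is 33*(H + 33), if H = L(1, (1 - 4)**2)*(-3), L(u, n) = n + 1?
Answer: 99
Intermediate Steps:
L(u, n) = 1 + n
H = -30 (H = (1 + (1 - 4)**2)*(-3) = (1 + (-3)**2)*(-3) = (1 + 9)*(-3) = 10*(-3) = -30)
33*(H + 33) = 33*(-30 + 33) = 33*3 = 99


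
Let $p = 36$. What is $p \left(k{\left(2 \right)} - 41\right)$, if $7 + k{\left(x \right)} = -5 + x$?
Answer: $-1836$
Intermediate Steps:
$k{\left(x \right)} = -12 + x$ ($k{\left(x \right)} = -7 + \left(-5 + x\right) = -12 + x$)
$p \left(k{\left(2 \right)} - 41\right) = 36 \left(\left(-12 + 2\right) - 41\right) = 36 \left(-10 - 41\right) = 36 \left(-51\right) = -1836$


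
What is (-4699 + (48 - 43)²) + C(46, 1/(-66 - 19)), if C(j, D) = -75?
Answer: -4749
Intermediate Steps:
(-4699 + (48 - 43)²) + C(46, 1/(-66 - 19)) = (-4699 + (48 - 43)²) - 75 = (-4699 + 5²) - 75 = (-4699 + 25) - 75 = -4674 - 75 = -4749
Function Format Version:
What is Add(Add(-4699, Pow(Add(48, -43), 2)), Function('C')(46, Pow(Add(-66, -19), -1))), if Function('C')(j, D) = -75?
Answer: -4749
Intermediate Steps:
Add(Add(-4699, Pow(Add(48, -43), 2)), Function('C')(46, Pow(Add(-66, -19), -1))) = Add(Add(-4699, Pow(Add(48, -43), 2)), -75) = Add(Add(-4699, Pow(5, 2)), -75) = Add(Add(-4699, 25), -75) = Add(-4674, -75) = -4749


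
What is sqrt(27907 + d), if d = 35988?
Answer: sqrt(63895) ≈ 252.77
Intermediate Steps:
sqrt(27907 + d) = sqrt(27907 + 35988) = sqrt(63895)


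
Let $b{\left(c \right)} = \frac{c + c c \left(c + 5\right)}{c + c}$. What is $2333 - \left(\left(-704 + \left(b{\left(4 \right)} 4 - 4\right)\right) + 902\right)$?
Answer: $2065$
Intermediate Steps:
$b{\left(c \right)} = \frac{c + c^{2} \left(5 + c\right)}{2 c}$
$2333 - \left(\left(-704 + \left(b{\left(4 \right)} 4 - 4\right)\right) + 902\right) = 2333 - \left(\left(-704 - \left(4 - \left(\frac{1}{2} + \frac{4^{2}}{2} + \frac{5}{2} \cdot 4\right) 4\right)\right) + 902\right) = 2333 - \left(\left(-704 - \left(4 - \left(\frac{1}{2} + \frac{1}{2} \cdot 16 + 10\right) 4\right)\right) + 902\right) = 2333 - \left(\left(-704 - \left(4 - \left(\frac{1}{2} + 8 + 10\right) 4\right)\right) + 902\right) = 2333 - \left(\left(-704 + \left(\frac{37}{2} \cdot 4 - 4\right)\right) + 902\right) = 2333 - \left(\left(-704 + \left(74 - 4\right)\right) + 902\right) = 2333 - \left(\left(-704 + 70\right) + 902\right) = 2333 - \left(-634 + 902\right) = 2333 - 268 = 2065$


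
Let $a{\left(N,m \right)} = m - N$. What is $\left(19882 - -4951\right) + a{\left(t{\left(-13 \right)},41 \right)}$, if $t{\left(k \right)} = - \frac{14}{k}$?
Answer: $\frac{323348}{13} \approx 24873.0$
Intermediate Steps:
$\left(19882 - -4951\right) + a{\left(t{\left(-13 \right)},41 \right)} = \left(19882 - -4951\right) + \left(41 - - \frac{14}{-13}\right) = \left(19882 + 4951\right) + \left(41 - \left(-14\right) \left(- \frac{1}{13}\right)\right) = 24833 + \left(41 - \frac{14}{13}\right) = 24833 + \frac{519}{13} = \frac{323348}{13}$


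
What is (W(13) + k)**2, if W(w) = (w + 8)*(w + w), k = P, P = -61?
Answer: 235225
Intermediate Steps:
k = -61
W(w) = 2*w*(8 + w) (W(w) = (8 + w)*(2*w) = 2*w*(8 + w))
(W(13) + k)**2 = (2*13*(8 + 13) - 61)**2 = (2*13*21 - 61)**2 = (546 - 61)**2 = 485**2 = 235225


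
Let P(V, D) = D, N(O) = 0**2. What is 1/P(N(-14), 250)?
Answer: 1/250 ≈ 0.0040000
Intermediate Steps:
N(O) = 0
1/P(N(-14), 250) = 1/250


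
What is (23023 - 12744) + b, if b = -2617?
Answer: 7662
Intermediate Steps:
(23023 - 12744) + b = (23023 - 12744) - 2617 = 10279 - 2617 = 7662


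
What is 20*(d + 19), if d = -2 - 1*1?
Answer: 320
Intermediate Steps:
d = -3 (d = -2 - 1 = -3)
20*(d + 19) = 20*(-3 + 19) = 20*16 = 320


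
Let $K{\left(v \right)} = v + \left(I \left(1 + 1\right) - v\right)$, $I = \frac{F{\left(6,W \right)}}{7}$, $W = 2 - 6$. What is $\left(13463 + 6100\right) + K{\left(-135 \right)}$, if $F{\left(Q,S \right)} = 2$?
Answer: $\frac{136945}{7} \approx 19564.0$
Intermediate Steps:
$W = -4$ ($W = 2 - 6 = -4$)
$I = \frac{2}{7} \approx 0.28571$
$K{\left(v \right)} = \frac{4}{7}$ ($K{\left(v \right)} = v - \left(v - \frac{2 \left(1 + 1\right)}{7}\right) = v - \left(- \frac{4}{7} + v\right) = \frac{4}{7}$)
$\left(13463 + 6100\right) + K{\left(-135 \right)} = \left(13463 + 6100\right) + \frac{4}{7} = 19563 + \frac{4}{7} = \frac{136945}{7}$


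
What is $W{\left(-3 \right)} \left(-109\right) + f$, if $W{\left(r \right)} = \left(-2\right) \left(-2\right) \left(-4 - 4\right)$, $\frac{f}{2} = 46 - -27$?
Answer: $3634$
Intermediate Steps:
$f = 146$ ($f = 2 \left(46 - -27\right) = 2 \left(46 + 27\right) = 2 \cdot 73 = 146$)
$W{\left(r \right)} = -32$ ($W{\left(r \right)} = 4 \left(-4 - 4\right) = 4 \left(-8\right) = -32$)
$W{\left(-3 \right)} \left(-109\right) + f = \left(-32\right) \left(-109\right) + 146 = 3488 + 146 = 3634$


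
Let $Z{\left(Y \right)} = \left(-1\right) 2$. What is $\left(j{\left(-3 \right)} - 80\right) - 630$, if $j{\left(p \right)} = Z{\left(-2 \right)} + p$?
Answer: $-715$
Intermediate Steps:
$Z{\left(Y \right)} = -2$
$j{\left(p \right)} = -2 + p$
$\left(j{\left(-3 \right)} - 80\right) - 630 = \left(\left(-2 - 3\right) - 80\right) - 630 = \left(-5 - 80\right) - 630 = -85 - 630 = -715$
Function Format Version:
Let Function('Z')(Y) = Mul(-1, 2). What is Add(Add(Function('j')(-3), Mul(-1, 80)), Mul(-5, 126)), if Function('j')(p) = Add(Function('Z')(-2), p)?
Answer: -715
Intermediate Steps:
Function('Z')(Y) = -2
Function('j')(p) = Add(-2, p)
Add(Add(Function('j')(-3), Mul(-1, 80)), Mul(-5, 126)) = Add(Add(Add(-2, -3), Mul(-1, 80)), Mul(-5, 126)) = Add(Add(-5, -80), -630) = Add(-85, -630) = -715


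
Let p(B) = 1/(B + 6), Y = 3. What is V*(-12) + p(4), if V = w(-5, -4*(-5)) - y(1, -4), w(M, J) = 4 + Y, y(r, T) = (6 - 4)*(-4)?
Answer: -1799/10 ≈ -179.90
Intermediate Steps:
y(r, T) = -8 (y(r, T) = 2*(-4) = -8)
p(B) = 1/(6 + B)
w(M, J) = 7 (w(M, J) = 4 + 3 = 7)
V = 15 (V = 7 - 1*(-8) = 7 + 8 = 15)
V*(-12) + p(4) = 15*(-12) + 1/(6 + 4) = -180 + 1/10 = -180 + ⅒ = -1799/10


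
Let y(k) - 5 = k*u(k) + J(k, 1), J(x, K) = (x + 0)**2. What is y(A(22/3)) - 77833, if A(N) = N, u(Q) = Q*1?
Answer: -699484/9 ≈ -77721.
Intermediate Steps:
u(Q) = Q
J(x, K) = x**2
y(k) = 5 + 2*k**2 (y(k) = 5 + (k*k + k**2) = 5 + (k**2 + k**2) = 5 + 2*k**2)
y(A(22/3)) - 77833 = (5 + 2*(22/3)**2) - 77833 = (5 + 2*(484/9)) - 77833 = (5 + 968/9) - 77833 = 1013/9 - 77833 = -699484/9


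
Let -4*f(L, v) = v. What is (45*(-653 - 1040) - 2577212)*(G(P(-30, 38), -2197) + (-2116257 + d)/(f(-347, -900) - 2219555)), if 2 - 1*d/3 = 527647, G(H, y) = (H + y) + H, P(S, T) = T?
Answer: 152198196272073/27065 ≈ 5.6234e+9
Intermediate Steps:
f(L, v) = -v/4
G(H, y) = y + 2*H
d = -1582935 (d = 6 - 3*527647 = 6 - 1582941 = -1582935)
(45*(-653 - 1040) - 2577212)*(G(P(-30, 38), -2197) + (-2116257 + d)/(f(-347, -900) - 2219555)) = (45*(-653 - 1040) - 2577212)*((-2197 + 2*38) + (-2116257 - 1582935)/(-¼*(-900) - 2219555)) = (45*(-1693) - 2577212)*((-2197 + 76) - 3699192/(225 - 2219555)) = (-76185 - 2577212)*(-2121 - 3699192/(-2219330)) = -2653397*(-2121 - 3699192*(-1/2219330)) = -2653397*(-2121 + 1849596/1109665) = -2653397*(-2351749869/1109665) = 152198196272073/27065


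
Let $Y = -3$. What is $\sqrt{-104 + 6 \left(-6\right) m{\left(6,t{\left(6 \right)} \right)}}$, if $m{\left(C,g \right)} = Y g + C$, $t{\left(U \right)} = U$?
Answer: $2 \sqrt{82} \approx 18.111$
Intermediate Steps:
$m{\left(C,g \right)} = C - 3 g$ ($m{\left(C,g \right)} = - 3 g + C = C - 3 g$)
$\sqrt{-104 + 6 \left(-6\right) m{\left(6,t{\left(6 \right)} \right)}} = \sqrt{-104 + 6 \left(-6\right) \left(6 - 18\right)} = \sqrt{-104 - 36 \left(6 - 18\right)} = \sqrt{-104 - -432} = \sqrt{-104 + 432} = \sqrt{328} = 2 \sqrt{82}$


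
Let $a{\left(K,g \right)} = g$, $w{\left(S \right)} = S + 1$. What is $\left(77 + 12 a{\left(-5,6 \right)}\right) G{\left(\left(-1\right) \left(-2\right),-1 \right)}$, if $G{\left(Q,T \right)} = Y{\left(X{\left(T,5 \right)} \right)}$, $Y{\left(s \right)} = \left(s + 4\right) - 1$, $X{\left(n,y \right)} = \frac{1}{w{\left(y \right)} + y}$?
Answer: $\frac{5066}{11} \approx 460.55$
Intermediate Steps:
$w{\left(S \right)} = 1 + S$
$X{\left(n,y \right)} = \frac{1}{1 + 2 y}$ ($X{\left(n,y \right)} = \frac{1}{\left(1 + y\right) + y} = \frac{1}{1 + 2 y}$)
$Y{\left(s \right)} = 3 + s$ ($Y{\left(s \right)} = \left(4 + s\right) - 1 = 3 + s$)
$G{\left(Q,T \right)} = \frac{34}{11}$ ($G{\left(Q,T \right)} = 3 + \frac{1}{1 + 2 \cdot 5} = 3 + \frac{1}{1 + 10} = 3 + \frac{1}{11} = \frac{34}{11}$)
$\left(77 + 12 a{\left(-5,6 \right)}\right) G{\left(\left(-1\right) \left(-2\right),-1 \right)} = \left(77 + 12 \cdot 6\right) \frac{34}{11} = \left(77 + 72\right) \frac{34}{11} = 149 \cdot \frac{34}{11} = \frac{5066}{11}$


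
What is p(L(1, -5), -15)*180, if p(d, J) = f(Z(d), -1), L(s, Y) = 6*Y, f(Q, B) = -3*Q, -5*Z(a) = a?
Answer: -3240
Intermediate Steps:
Z(a) = -a/5
p(d, J) = 3*d/5 (p(d, J) = -(-3)*d/5 = 3*d/5)
p(L(1, -5), -15)*180 = (3*(6*(-5))/5)*180 = ((3/5)*(-30))*180 = -18*180 = -3240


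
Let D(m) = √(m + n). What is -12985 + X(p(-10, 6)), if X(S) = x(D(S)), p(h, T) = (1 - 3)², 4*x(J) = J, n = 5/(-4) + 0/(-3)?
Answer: -12985 + √11/8 ≈ -12985.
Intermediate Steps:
n = -5/4 (n = 5*(-¼) + 0*(-⅓) = -5/4 + 0 = -5/4 ≈ -1.2500)
D(m) = √(-5/4 + m) (D(m) = √(m - 5/4) = √(-5/4 + m))
x(J) = J/4
p(h, T) = 4 (p(h, T) = (-2)² = 4)
X(S) = √(-5 + 4*S)/8 (X(S) = (√(-5 + 4*S)/2)/4 = √(-5 + 4*S)/8)
-12985 + X(p(-10, 6)) = -12985 + √(-5 + 4*4)/8 = -12985 + √(-5 + 16)/8 = -12985 + √11/8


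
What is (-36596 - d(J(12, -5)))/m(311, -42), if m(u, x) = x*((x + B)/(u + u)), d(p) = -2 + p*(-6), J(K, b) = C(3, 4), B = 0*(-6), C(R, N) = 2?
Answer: -270881/21 ≈ -12899.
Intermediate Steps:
B = 0
J(K, b) = 2
d(p) = -2 - 6*p
m(u, x) = x²/(2*u) (m(u, x) = x*((x + 0)/(u + u)) = x*(x/((2*u))) = x*(x*(1/(2*u))) = x*(x/(2*u)) = x²/(2*u))
(-36596 - d(J(12, -5)))/m(311, -42) = (-36596 - (-2 - 6*2))/(((½)*(-42)²/311)) = (-36596 - (-2 - 12))/(((½)*(1/311)*1764)) = (-36596 - 1*(-14))/(882/311) = (-36596 + 14)*(311/882) = -36582*311/882 = -270881/21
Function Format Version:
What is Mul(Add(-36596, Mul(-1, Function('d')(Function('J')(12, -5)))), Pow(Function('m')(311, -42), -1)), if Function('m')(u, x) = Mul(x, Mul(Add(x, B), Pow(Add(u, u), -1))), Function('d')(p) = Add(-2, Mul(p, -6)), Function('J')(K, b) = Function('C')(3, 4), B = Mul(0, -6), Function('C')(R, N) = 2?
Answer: Rational(-270881, 21) ≈ -12899.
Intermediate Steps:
B = 0
Function('J')(K, b) = 2
Function('d')(p) = Add(-2, Mul(-6, p))
Function('m')(u, x) = Mul(Rational(1, 2), Pow(u, -1), Pow(x, 2)) (Function('m')(u, x) = Mul(x, Mul(Add(x, 0), Pow(Add(u, u), -1))) = Mul(x, Mul(x, Pow(Mul(2, u), -1))) = Mul(x, Mul(x, Mul(Rational(1, 2), Pow(u, -1)))) = Mul(x, Mul(Rational(1, 2), x, Pow(u, -1))) = Mul(Rational(1, 2), Pow(u, -1), Pow(x, 2)))
Mul(Add(-36596, Mul(-1, Function('d')(Function('J')(12, -5)))), Pow(Function('m')(311, -42), -1)) = Mul(Add(-36596, Mul(-1, Add(-2, Mul(-6, 2)))), Pow(Mul(Rational(1, 2), Pow(311, -1), Pow(-42, 2)), -1)) = Mul(Add(-36596, Mul(-1, Add(-2, -12))), Pow(Mul(Rational(1, 2), Rational(1, 311), 1764), -1)) = Mul(Add(-36596, Mul(-1, -14)), Pow(Rational(882, 311), -1)) = Mul(Add(-36596, 14), Rational(311, 882)) = Mul(-36582, Rational(311, 882)) = Rational(-270881, 21)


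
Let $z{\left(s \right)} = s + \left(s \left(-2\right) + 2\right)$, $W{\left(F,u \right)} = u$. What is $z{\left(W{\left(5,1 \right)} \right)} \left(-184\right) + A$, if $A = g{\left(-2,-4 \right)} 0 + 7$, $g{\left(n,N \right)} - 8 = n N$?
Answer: $-177$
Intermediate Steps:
$g{\left(n,N \right)} = 8 + N n$ ($g{\left(n,N \right)} = 8 + n N = 8 + N n$)
$z{\left(s \right)} = 2 - s$ ($z{\left(s \right)} = s - \left(-2 + 2 s\right) = 2 - s$)
$A = 7$ ($A = \left(8 - -8\right) 0 + 7 = \left(8 + 8\right) 0 + 7 = 16 \cdot 0 + 7 = 0 + 7 = 7$)
$z{\left(W{\left(5,1 \right)} \right)} \left(-184\right) + A = \left(2 - 1\right) \left(-184\right) + 7 = 1 \left(-184\right) + 7 = -184 + 7 = -177$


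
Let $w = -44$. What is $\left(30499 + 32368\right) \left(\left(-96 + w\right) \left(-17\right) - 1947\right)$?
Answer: $27221411$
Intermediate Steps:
$\left(30499 + 32368\right) \left(\left(-96 + w\right) \left(-17\right) - 1947\right) = \left(30499 + 32368\right) \left(\left(-96 - 44\right) \left(-17\right) - 1947\right) = 62867 \left(\left(-140\right) \left(-17\right) - 1947\right) = 62867 \left(2380 - 1947\right) = 62867 \cdot 433 = 27221411$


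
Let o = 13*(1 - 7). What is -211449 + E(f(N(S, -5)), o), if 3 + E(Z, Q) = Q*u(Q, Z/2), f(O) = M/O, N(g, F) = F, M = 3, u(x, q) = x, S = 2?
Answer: -205368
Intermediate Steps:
o = -78 (o = 13*(-6) = -78)
f(O) = 3/O
E(Z, Q) = -3 + Q² (E(Z, Q) = -3 + Q*Q = -3 + Q²)
-211449 + E(f(N(S, -5)), o) = -211449 + (-3 + (-78)²) = -211449 + (-3 + 6084) = -211449 + 6081 = -205368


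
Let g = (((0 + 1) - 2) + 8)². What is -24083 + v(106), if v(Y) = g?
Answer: -24034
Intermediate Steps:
g = 49 (g = ((1 - 2) + 8)² = (-1 + 8)² = 7² = 49)
v(Y) = 49
-24083 + v(106) = -24083 + 49 = -24034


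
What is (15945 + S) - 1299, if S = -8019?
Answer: 6627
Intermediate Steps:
(15945 + S) - 1299 = (15945 - 8019) - 1299 = 7926 - 1299 = 6627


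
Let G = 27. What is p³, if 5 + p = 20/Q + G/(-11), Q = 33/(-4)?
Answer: -34645976/35937 ≈ -964.08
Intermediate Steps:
Q = -33/4 (Q = 33*(-¼) = -33/4 ≈ -8.2500)
p = -326/33 (p = -5 + (20/(-33/4) + 27/(-11)) = -5 + (20*(-4/33) + 27*(-1/11)) = -5 + (-80/33 - 27/11) = -5 - 161/33 = -326/33 ≈ -9.8788)
p³ = (-326/33)³ = -34645976/35937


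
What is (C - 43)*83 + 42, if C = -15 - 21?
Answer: -6515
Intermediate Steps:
C = -36
(C - 43)*83 + 42 = (-36 - 43)*83 + 42 = -79*83 + 42 = -6557 + 42 = -6515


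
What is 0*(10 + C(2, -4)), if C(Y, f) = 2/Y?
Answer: 0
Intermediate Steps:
0*(10 + C(2, -4)) = 0*(10 + 2/2) = 0*(10 + 2*(½)) = 0*(10 + 1) = 0*11 = 0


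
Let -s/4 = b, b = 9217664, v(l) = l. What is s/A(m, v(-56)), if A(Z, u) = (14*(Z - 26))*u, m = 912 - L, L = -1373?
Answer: 2304416/110691 ≈ 20.818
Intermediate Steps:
m = 2285 (m = 912 - 1*(-1373) = 912 + 1373 = 2285)
A(Z, u) = u*(-364 + 14*Z) (A(Z, u) = (14*(-26 + Z))*u = (-364 + 14*Z)*u = u*(-364 + 14*Z))
s = -36870656 (s = -4*9217664 = -36870656)
s/A(m, v(-56)) = -36870656*(-1/(784*(-26 + 2285))) = -36870656/(14*(-56)*2259) = -36870656/(-1771056) = -36870656*(-1/1771056) = 2304416/110691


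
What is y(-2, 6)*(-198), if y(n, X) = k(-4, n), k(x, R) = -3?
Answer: 594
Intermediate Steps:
y(n, X) = -3
y(-2, 6)*(-198) = -3*(-198) = 594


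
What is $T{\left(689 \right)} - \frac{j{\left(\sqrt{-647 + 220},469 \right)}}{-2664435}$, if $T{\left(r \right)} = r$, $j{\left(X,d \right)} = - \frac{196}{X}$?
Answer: $689 + \frac{28 i \sqrt{427}}{162530535} \approx 689.0 + 3.5599 \cdot 10^{-6} i$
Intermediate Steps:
$T{\left(689 \right)} - \frac{j{\left(\sqrt{-647 + 220},469 \right)}}{-2664435} = 689 - \frac{\left(-196\right) \frac{1}{\sqrt{-647 + 220}}}{-2664435} = 689 - - \frac{196}{\sqrt{-427}} \left(- \frac{1}{2664435}\right) = 689 - - \frac{196}{i \sqrt{427}} \left(- \frac{1}{2664435}\right) = 689 - - 196 \left(- \frac{i \sqrt{427}}{427}\right) \left(- \frac{1}{2664435}\right) = 689 - \frac{28 i \sqrt{427}}{61} \left(- \frac{1}{2664435}\right) = 689 - - \frac{28 i \sqrt{427}}{162530535} = 689 + \frac{28 i \sqrt{427}}{162530535}$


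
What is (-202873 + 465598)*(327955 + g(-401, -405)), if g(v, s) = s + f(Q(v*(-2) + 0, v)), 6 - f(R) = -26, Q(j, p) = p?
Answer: 86063980950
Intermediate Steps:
f(R) = 32 (f(R) = 6 - 1*(-26) = 6 + 26 = 32)
g(v, s) = 32 + s (g(v, s) = s + 32 = 32 + s)
(-202873 + 465598)*(327955 + g(-401, -405)) = (-202873 + 465598)*(327955 + (32 - 405)) = 262725*(327955 - 373) = 262725*327582 = 86063980950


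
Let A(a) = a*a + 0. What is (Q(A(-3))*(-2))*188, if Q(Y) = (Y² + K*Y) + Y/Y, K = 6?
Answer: -51136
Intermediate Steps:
A(a) = a² (A(a) = a² + 0 = a²)
Q(Y) = 1 + Y² + 6*Y (Q(Y) = (Y² + 6*Y) + Y/Y = (Y² + 6*Y) + 1 = 1 + Y² + 6*Y)
(Q(A(-3))*(-2))*188 = ((1 + ((-3)²)² + 6*(-3)²)*(-2))*188 = ((1 + 9² + 6*9)*(-2))*188 = ((1 + 81 + 54)*(-2))*188 = (136*(-2))*188 = -272*188 = -51136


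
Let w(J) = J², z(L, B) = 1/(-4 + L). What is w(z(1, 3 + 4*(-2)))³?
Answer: 1/729 ≈ 0.0013717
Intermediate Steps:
w(z(1, 3 + 4*(-2)))³ = ((1/(-4 + 1))²)³ = ((1/(-3))²)³ = ((-⅓)²)³ = (⅑)³ = 1/729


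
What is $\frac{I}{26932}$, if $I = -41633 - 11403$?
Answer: $- \frac{13259}{6733} \approx -1.9693$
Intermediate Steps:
$I = -53036$
$\frac{I}{26932} = - \frac{53036}{26932} = \left(-53036\right) \frac{1}{26932} = - \frac{13259}{6733}$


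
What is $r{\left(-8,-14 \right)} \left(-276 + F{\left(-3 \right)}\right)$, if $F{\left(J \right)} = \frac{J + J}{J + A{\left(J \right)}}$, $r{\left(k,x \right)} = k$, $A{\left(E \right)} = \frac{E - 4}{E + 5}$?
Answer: $\frac{28608}{13} \approx 2200.6$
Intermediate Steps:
$A{\left(E \right)} = \frac{-4 + E}{5 + E}$
$F{\left(J \right)} = \frac{2 J}{J + \frac{-4 + J}{5 + J}}$ ($F{\left(J \right)} = \frac{J + J}{J + \frac{-4 + J}{5 + J}} = \frac{2 J}{J + \frac{-4 + J}{5 + J}}$)
$r{\left(-8,-14 \right)} \left(-276 + F{\left(-3 \right)}\right) = - 8 \left(-276 + 2 \left(-3\right) \frac{1}{-4 - 3 - 3 \left(5 - 3\right)} \left(5 - 3\right)\right) = - 8 \left(-276 + 2 \left(-3\right) \frac{1}{-4 - 3 - 6} \cdot 2\right) = - 8 \left(-276 + 2 \left(-3\right) \frac{1}{-13} \cdot 2\right) = - 8 \left(-276 + 2 \left(-3\right) \left(- \frac{1}{13}\right) 2\right) = - 8 \left(-276 + \frac{12}{13}\right) = \left(-8\right) \left(- \frac{3576}{13}\right) = \frac{28608}{13}$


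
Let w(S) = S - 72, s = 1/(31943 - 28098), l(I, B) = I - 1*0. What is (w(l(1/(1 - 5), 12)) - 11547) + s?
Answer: -178704061/15380 ≈ -11619.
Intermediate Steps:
l(I, B) = I (l(I, B) = I + 0 = I)
s = 1/3845 ≈ 0.00026008
w(S) = -72 + S
(w(l(1/(1 - 5), 12)) - 11547) + s = ((-72 + 1/(1 - 5)) - 11547) + 1/3845 = ((-72 + 1/(-4)) - 11547) + 1/3845 = ((-72 - 1/4) - 11547) + 1/3845 = (-289/4 - 11547) + 1/3845 = -46477/4 + 1/3845 = -178704061/15380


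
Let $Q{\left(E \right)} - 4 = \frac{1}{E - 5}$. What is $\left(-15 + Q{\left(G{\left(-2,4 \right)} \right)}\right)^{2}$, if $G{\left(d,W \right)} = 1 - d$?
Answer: $\frac{529}{4} \approx 132.25$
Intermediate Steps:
$Q{\left(E \right)} = 4 + \frac{1}{-5 + E}$ ($Q{\left(E \right)} = 4 + \frac{1}{E - 5} = 4 + \frac{1}{-5 + E}$)
$\left(-15 + Q{\left(G{\left(-2,4 \right)} \right)}\right)^{2} = \left(-15 + \frac{-19 + 4 \left(1 - -2\right)}{-5 + \left(1 - -2\right)}\right)^{2} = \left(-15 + \frac{-19 + 4 \left(1 + 2\right)}{-5 + \left(1 + 2\right)}\right)^{2} = \left(-15 + \frac{-19 + 4 \cdot 3}{-5 + 3}\right)^{2} = \left(-15 + \frac{-19 + 12}{-2}\right)^{2} = \left(-15 - - \frac{7}{2}\right)^{2} = \left(-15 + \frac{7}{2}\right)^{2} = \left(- \frac{23}{2}\right)^{2} = \frac{529}{4}$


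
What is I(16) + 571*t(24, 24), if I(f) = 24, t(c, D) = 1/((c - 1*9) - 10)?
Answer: 691/5 ≈ 138.20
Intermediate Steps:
t(c, D) = 1/(-19 + c) (t(c, D) = 1/((c - 9) - 10) = 1/((-9 + c) - 10) = 1/(-19 + c))
I(16) + 571*t(24, 24) = 24 + 571/(-19 + 24) = 24 + 571/5 = 691/5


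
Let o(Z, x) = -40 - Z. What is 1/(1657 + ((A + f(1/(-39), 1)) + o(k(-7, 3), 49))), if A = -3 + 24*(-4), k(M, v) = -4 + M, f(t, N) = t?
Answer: 39/59630 ≈ 0.00065403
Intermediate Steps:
A = -99 (A = -3 - 96 = -99)
1/(1657 + ((A + f(1/(-39), 1)) + o(k(-7, 3), 49))) = 1/(1657 + ((-99 + 1/(-39)) + (-40 - (-4 - 7)))) = 1/(1657 + ((-99 - 1/39) + (-40 - 1*(-11)))) = 1/(1657 + (-3862/39 + (-40 + 11))) = 1/(1657 + (-3862/39 - 29)) = 1/(1657 - 4993/39) = 1/(59630/39) = 39/59630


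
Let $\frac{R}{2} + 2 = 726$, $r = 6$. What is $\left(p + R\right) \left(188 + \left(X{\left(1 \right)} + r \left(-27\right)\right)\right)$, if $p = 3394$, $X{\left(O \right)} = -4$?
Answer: $106524$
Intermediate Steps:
$R = 1448$ ($R = -4 + 2 \cdot 726 = -4 + 1452 = 1448$)
$\left(p + R\right) \left(188 + \left(X{\left(1 \right)} + r \left(-27\right)\right)\right) = \left(3394 + 1448\right) \left(188 + \left(-4 + 6 \left(-27\right)\right)\right) = 4842 \left(188 - 166\right) = 4842 \cdot 22 = 106524$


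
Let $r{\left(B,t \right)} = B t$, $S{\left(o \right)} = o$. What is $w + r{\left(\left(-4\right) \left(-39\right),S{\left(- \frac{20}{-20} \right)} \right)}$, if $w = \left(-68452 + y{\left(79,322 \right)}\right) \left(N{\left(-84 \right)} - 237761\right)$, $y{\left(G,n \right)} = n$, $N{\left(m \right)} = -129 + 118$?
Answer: $16199406516$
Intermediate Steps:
$N{\left(m \right)} = -11$
$w = 16199406360$ ($w = \left(-68452 + 322\right) \left(-11 - 237761\right) = \left(-68130\right) \left(-237772\right) = 16199406360$)
$w + r{\left(\left(-4\right) \left(-39\right),S{\left(- \frac{20}{-20} \right)} \right)} = 16199406360 + \left(-4\right) \left(-39\right) \left(- \frac{20}{-20}\right) = 16199406360 + 156 \left(\left(-20\right) \left(- \frac{1}{20}\right)\right) = 16199406360 + 156 \cdot 1 = 16199406360 + 156 = 16199406516$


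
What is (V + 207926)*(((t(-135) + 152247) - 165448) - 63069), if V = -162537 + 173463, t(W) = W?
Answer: -16721387060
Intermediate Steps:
V = 10926
(V + 207926)*(((t(-135) + 152247) - 165448) - 63069) = (10926 + 207926)*(((-135 + 152247) - 165448) - 63069) = 218852*((152112 - 165448) - 63069) = 218852*(-13336 - 63069) = 218852*(-76405) = -16721387060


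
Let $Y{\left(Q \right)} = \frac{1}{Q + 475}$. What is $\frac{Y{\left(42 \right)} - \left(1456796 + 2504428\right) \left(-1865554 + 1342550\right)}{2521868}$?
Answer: $\frac{1071087510395233}{1303805756} \approx 8.2151 \cdot 10^{5}$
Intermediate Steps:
$Y{\left(Q \right)} = \frac{1}{475 + Q}$
$\frac{Y{\left(42 \right)} - \left(1456796 + 2504428\right) \left(-1865554 + 1342550\right)}{2521868} = \frac{\frac{1}{475 + 42} - \left(1456796 + 2504428\right) \left(-1865554 + 1342550\right)}{2521868} = \left(\frac{1}{517} - 3961224 \left(-523004\right)\right) \frac{1}{2521868} = \left(\frac{1}{517} - -2071735996896\right) \frac{1}{2521868} = \left(\frac{1}{517} + 2071735996896\right) \frac{1}{2521868} = \frac{1071087510395233}{517} \cdot \frac{1}{2521868} = \frac{1071087510395233}{1303805756}$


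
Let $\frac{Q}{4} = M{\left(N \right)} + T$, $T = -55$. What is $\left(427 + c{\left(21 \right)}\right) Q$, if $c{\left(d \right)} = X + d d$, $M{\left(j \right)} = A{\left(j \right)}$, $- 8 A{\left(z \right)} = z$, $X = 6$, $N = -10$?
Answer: $-187910$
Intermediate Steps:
$A{\left(z \right)} = - \frac{z}{8}$
$M{\left(j \right)} = - \frac{j}{8}$
$c{\left(d \right)} = 6 + d^{2}$ ($c{\left(d \right)} = 6 + d d = 6 + d^{2}$)
$Q = -215$ ($Q = 4 \left(\left(- \frac{1}{8}\right) \left(-10\right) - 55\right) = 4 \left(\frac{5}{4} - 55\right) = 4 \left(- \frac{215}{4}\right) = -215$)
$\left(427 + c{\left(21 \right)}\right) Q = \left(427 + \left(6 + 21^{2}\right)\right) \left(-215\right) = \left(427 + \left(6 + 441\right)\right) \left(-215\right) = \left(427 + 447\right) \left(-215\right) = 874 \left(-215\right) = -187910$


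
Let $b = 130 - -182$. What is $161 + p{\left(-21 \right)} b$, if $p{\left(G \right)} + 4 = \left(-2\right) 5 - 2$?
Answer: $-4831$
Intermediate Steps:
$b = 312$ ($b = 130 + 182 = 312$)
$p{\left(G \right)} = -16$ ($p{\left(G \right)} = -4 - 12 = -16$)
$161 + p{\left(-21 \right)} b = 161 - 4992 = -4831$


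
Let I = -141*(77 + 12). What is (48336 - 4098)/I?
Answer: -14746/4183 ≈ -3.5252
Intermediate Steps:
I = -12549 (I = -141*89 = -12549)
(48336 - 4098)/I = (48336 - 4098)/(-12549) = 44238*(-1/12549) = -14746/4183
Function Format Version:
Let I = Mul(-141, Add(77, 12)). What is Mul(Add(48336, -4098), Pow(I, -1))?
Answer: Rational(-14746, 4183) ≈ -3.5252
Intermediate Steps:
I = -12549 (I = Mul(-141, 89) = -12549)
Mul(Add(48336, -4098), Pow(I, -1)) = Mul(Add(48336, -4098), Pow(-12549, -1)) = Mul(44238, Rational(-1, 12549)) = Rational(-14746, 4183)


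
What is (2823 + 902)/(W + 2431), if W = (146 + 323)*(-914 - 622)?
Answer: -3725/717953 ≈ -0.0051884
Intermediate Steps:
W = -720384 (W = 469*(-1536) = -720384)
(2823 + 902)/(W + 2431) = (2823 + 902)/(-720384 + 2431) = 3725/(-717953) = 3725*(-1/717953) = -3725/717953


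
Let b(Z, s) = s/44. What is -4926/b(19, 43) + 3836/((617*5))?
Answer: -668490292/132655 ≈ -5039.3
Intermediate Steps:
b(Z, s) = s/44 (b(Z, s) = s*(1/44) = s/44)
-4926/b(19, 43) + 3836/((617*5)) = -4926/((1/44)*43) + 3836/((617*5)) = -4926/43/44 + 3836/3085 = -4926*44/43 + 3836*(1/3085) = -216744/43 + 3836/3085 = -668490292/132655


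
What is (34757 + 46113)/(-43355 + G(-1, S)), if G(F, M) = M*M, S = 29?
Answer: -40435/21257 ≈ -1.9022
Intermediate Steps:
G(F, M) = M**2
(34757 + 46113)/(-43355 + G(-1, S)) = (34757 + 46113)/(-43355 + 29**2) = 80870/(-43355 + 841) = 80870/(-42514) = 80870*(-1/42514) = -40435/21257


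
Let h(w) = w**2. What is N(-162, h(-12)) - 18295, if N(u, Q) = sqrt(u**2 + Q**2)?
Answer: -18295 + 18*sqrt(145) ≈ -18078.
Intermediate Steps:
N(u, Q) = sqrt(Q**2 + u**2)
N(-162, h(-12)) - 18295 = sqrt(((-12)**2)**2 + (-162)**2) - 18295 = sqrt(144**2 + 26244) - 18295 = sqrt(20736 + 26244) - 18295 = sqrt(46980) - 18295 = 18*sqrt(145) - 18295 = -18295 + 18*sqrt(145)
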